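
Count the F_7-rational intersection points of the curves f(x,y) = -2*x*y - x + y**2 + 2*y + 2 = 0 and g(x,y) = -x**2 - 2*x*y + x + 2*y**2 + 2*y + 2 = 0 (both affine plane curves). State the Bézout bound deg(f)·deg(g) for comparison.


Common zeros: {(2, 0), (4, 1)}; count = 2; Bézout bound = 4.

deg(f) = 2, deg(g) = 2, so Bézout bound = 4.
Scan x ∈ F_7. For each x, list the y ∈ F_7 with f(x, y) ≡ 0 and those with g(x, y) ≡ 0 (mod 7); the common zeros in that column are the intersection.
  x = 0: f ≡ 0 at y ∈ ∅; g ≡ 0 at y ∈ {2, 4}; common: ∅.
  x = 1: f ≡ 0 at y ∈ ∅; g ≡ 0 at y ∈ ∅; common: ∅.
  x = 2: f ≡ 0 at y ∈ {0, 2}; g ≡ 0 at y ∈ {0, 1}; common: {0}.
  x = 3: f ≡ 0 at y ∈ ∅; g ≡ 0 at y ∈ ∅; common: ∅.
  x = 4: f ≡ 0 at y ∈ {1, 5}; g ≡ 0 at y ∈ {1, 2}; common: {1}.
  x = 5: f ≡ 0 at y ∈ ∅; g ≡ 0 at y ∈ ∅; common: ∅.
  x = 6: f ≡ 0 at y ∈ {4, 6}; g ≡ 0 at y ∈ {0, 5}; common: ∅.
Collecting: common zeros = {(2, 0), (4, 1)}, so the count is 2.
Comparison with the Bézout bound: 2 ≤ 4 = deg(f)·deg(g), as expected for curves with no common component (the affine F_7-count falls short of the bound because intersections may lie at infinity, over extension fields, or carry multiplicity).


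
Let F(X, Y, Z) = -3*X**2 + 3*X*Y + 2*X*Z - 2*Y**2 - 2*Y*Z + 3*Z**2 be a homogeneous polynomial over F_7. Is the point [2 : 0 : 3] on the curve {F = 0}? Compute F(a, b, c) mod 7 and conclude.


F(2,0,3) ≡ 6 (mod 7); P is NOT on the curve.

Evaluate F(2, 0, 3) term-by-term (mod 7).
  -3*X**2 ↦ -3·4·1·1 = -12
  3*X*Y ↦ 3·2·0·1 = 0
  2*X*Z ↦ 2·2·1·3 = 12
  -2*Y**2 ↦ -2·1·0·1 = 0
  -2*Y*Z ↦ -2·1·0·3 = 0
  3*Z**2 ↦ 3·1·1·9 = 27
Sum: F(2, 0, 3) = (-12) + (0) + (12) + (0) + (0) + (27) = 27.
Reducing mod 7: 27 ≡ 6 (mod 7).
Since F(a, b, c) ≡ 6 ≠ 0 (mod 7), P does NOT lie on the curve.


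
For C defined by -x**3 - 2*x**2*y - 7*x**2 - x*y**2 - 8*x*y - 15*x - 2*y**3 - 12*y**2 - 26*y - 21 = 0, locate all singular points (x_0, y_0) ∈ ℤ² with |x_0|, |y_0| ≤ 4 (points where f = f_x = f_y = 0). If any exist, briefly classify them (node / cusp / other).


Singular points: {(-1, -2)}; classification: cusp.

Compute partial derivatives:
  f_x = -3*x**2 - 4*x*y - 14*x - y**2 - 8*y - 15.
  f_y = -2*x**2 - 2*x*y - 8*x - 6*y**2 - 24*y - 26.
Scan x_0 ∈ {−4, ..., 4}. For each x_0, f_y(x_0, y) is a polynomial in y; find its integer roots y ∈ {−4, ..., 4}, then test f_x and f at those candidates.
  x = -4: f_y(-4, y) = -6*y**2 - 16*y - 26; no integer root y with |y| ≤ 4.
  x = -3: f_y(-3, y) = -6*y**2 - 18*y - 20; no integer root y with |y| ≤ 4.
  x = -2: f_y(-2, y) = -6*y**2 - 20*y - 18; no integer root y with |y| ≤ 4.
  x = -1: f_y(-1, y) = -6*y**2 - 22*y - 20; vanishes at y ∈ {-2}. (-1, -2): f_x = 0, f = 0 — SINGULAR.
  x = 0: f_y(0, y) = -6*y**2 - 24*y - 26; no integer root y with |y| ≤ 4.
  x = 1: f_y(1, y) = -6*y**2 - 26*y - 36; no integer root y with |y| ≤ 4.
  x = 2: f_y(2, y) = -6*y**2 - 28*y - 50; no integer root y with |y| ≤ 4.
  x = 3: f_y(3, y) = -6*y**2 - 30*y - 68; no integer root y with |y| ≤ 4.
  x = 4: f_y(4, y) = -6*y**2 - 32*y - 90; no integer root y with |y| ≤ 4.
Only singular point on the grid: (-1, -2).
Classify: substitute x = -1 + u, y = -2 + v and expand: f = -u**3 - 2*u**2*v - u*v**2 - 2*v**3 + v**2.
No constant or linear terms (consistent with a singular point). Quadratic part: v**2. Cubic part: -u**3 - 2*u**2*v - u*v**2 - 2*v**3.
The quadratic part v**2 is a perfect square, so there is a single (double) tangent line v = 0, i.e. y = -2. Restricting the cubic part to that line (v = 0) leaves -u**3 ≠ 0, so f is not divisible by v and the branch is v² ≈ u**3 to lowest order — this is a cusp.
Classification: cusp.


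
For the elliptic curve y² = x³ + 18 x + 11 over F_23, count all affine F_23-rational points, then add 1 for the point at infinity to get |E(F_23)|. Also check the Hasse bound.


Affine points = {(2, 3), (2, 20), (3, 0), (4, 3), (4, 20), (6, 6), (6, 17), (8, 0), (10, 8), (10, 15), (12, 0), (13, 2), (13, 21), (16, 5), (16, 18), (17, 3), (17, 20), (18, 7), (18, 16), (19, 6), (19, 17), (21, 6), (21, 17)}; affine count = 23; |E(F_23)| = 24.

Discriminant check: Δ ∝ 4a³ + 27b² = 4·18³ + 27·11² = 4·5832 + 27·121 ≡ 7 (mod 23). Nonzero ⇒ E is nonsingular.
For each x ∈ F_23, compute rhs = x³ + 18·x + 11 mod 23, then count y ∈ F_23 with y² ≡ rhs.
  x = 0: rhs = 11, matching y values: none (0 points).
  x = 1: rhs = 7, matching y values: none (0 points).
  x = 2: rhs = 9, matching y values: 3, 20 (2 points).
  x = 3: rhs = 0, matching y values: 0 (1 points).
  x = 4: rhs = 9, matching y values: 3, 20 (2 points).
  x = 5: rhs = 19, matching y values: none (0 points).
  x = 6: rhs = 13, matching y values: 6, 17 (2 points).
  x = 7: rhs = 20, matching y values: none (0 points).
  x = 8: rhs = 0, matching y values: 0 (1 points).
  x = 9: rhs = 5, matching y values: none (0 points).
  x = 10: rhs = 18, matching y values: 8, 15 (2 points).
  x = 11: rhs = 22, matching y values: none (0 points).
  x = 12: rhs = 0, matching y values: 0 (1 points).
  x = 13: rhs = 4, matching y values: 2, 21 (2 points).
  x = 14: rhs = 17, matching y values: none (0 points).
  x = 15: rhs = 22, matching y values: none (0 points).
  x = 16: rhs = 2, matching y values: 5, 18 (2 points).
  x = 17: rhs = 9, matching y values: 3, 20 (2 points).
  x = 18: rhs = 3, matching y values: 7, 16 (2 points).
  x = 19: rhs = 13, matching y values: 6, 17 (2 points).
  x = 20: rhs = 22, matching y values: none (0 points).
  x = 21: rhs = 13, matching y values: 6, 17 (2 points).
  x = 22: rhs = 15, matching y values: none (0 points).
Total affine count: 23.
Full point count |E(F_23)| = 23 + 1 = 24.
Hasse bound: |24 − (23+1)| = |0| = 0 ≤ 2√23 ≈ 9.5917 ✓.


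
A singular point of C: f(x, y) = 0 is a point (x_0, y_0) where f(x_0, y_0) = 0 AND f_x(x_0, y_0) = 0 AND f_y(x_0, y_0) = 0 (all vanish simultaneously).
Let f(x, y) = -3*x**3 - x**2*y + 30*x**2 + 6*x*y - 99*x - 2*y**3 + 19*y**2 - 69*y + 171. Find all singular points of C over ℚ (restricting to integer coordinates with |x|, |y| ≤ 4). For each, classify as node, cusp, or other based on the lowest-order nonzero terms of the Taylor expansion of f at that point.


Singular points: {(3, 3)}; classification: cusp.

Compute partial derivatives:
  f_x = -9*x**2 - 2*x*y + 60*x + 6*y - 99.
  f_y = -x**2 + 6*x - 6*y**2 + 38*y - 69.
Scan x_0 ∈ {−4, ..., 4}. For each x_0, f_y(x_0, y) is a polynomial in y; find its integer roots y ∈ {−4, ..., 4}, then test f_x and f at those candidates.
  x = -4: f_y(-4, y) = -6*y**2 + 38*y - 109; no integer root y with |y| ≤ 4.
  x = -3: f_y(-3, y) = -6*y**2 + 38*y - 96; no integer root y with |y| ≤ 4.
  x = -2: f_y(-2, y) = -6*y**2 + 38*y - 85; no integer root y with |y| ≤ 4.
  x = -1: f_y(-1, y) = -6*y**2 + 38*y - 76; no integer root y with |y| ≤ 4.
  x = 0: f_y(0, y) = -6*y**2 + 38*y - 69; no integer root y with |y| ≤ 4.
  x = 1: f_y(1, y) = -6*y**2 + 38*y - 64; no integer root y with |y| ≤ 4.
  x = 2: f_y(2, y) = -6*y**2 + 38*y - 61; no integer root y with |y| ≤ 4.
  x = 3: f_y(3, y) = -6*y**2 + 38*y - 60; vanishes at y ∈ {3}. (3, 3): f_x = 0, f = 0 — SINGULAR.
  x = 4: f_y(4, y) = -6*y**2 + 38*y - 61; no integer root y with |y| ≤ 4.
Only singular point on the grid: (3, 3).
Classify: substitute x = 3 + u, y = 3 + v and expand: f = -3*u**3 - u**2*v - 2*v**3 + v**2.
No constant or linear terms (consistent with a singular point). Quadratic part: v**2. Cubic part: -3*u**3 - u**2*v - 2*v**3.
The quadratic part v**2 is a perfect square, so there is a single (double) tangent line v = 0, i.e. y = 3. Restricting the cubic part to that line (v = 0) leaves -3*u**3 ≠ 0, so f is not divisible by v and the branch is v² ≈ 3*u**3 to lowest order — this is a cusp.
Classification: cusp.


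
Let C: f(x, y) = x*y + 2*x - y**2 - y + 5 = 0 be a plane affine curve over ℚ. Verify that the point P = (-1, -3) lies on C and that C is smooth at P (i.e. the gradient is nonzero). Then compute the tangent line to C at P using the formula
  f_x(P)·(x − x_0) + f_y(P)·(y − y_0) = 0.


Tangent line at P: -x + 4*y + 11 = 0.

Step 1: f(-1, -3) = 0, so P lies on C.
Step 2: partial derivatives
  f_x(x, y) = y + 2, f_y(x, y) = x - 2*y - 1.
  f_x(P) = -1, f_y(P) = 4 (gradient nonzero, so P is smooth).
Step 3: tangent line at P: -1·(x − -1) + 4·(y − -3) = 0.
Expanding: -x + 4*y + 11 = 0.


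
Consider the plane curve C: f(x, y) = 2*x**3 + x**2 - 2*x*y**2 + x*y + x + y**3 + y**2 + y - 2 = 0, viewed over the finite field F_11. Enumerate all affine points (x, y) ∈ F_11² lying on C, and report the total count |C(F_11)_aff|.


Affine F_11-points: {(2, 2), (4, 5), (5, 3), (7, 8), (8, 1), (9, 1), (9, 6), (9, 10), (10, 1), (10, 9)}; count = 10.

For each of the 121 pairs (x, y) ∈ F_11², evaluate f(x, y) mod 11. Record the zeros.
  x = 0: [0↦9, 1↦1, 2↦1, 3↦4, 4↦5, 5↦10, 6↦3, 7↦1, 8↦10, 9↦3, 10↦8]  zeros at y ∈ ∅
  x = 1: [0↦2, 1↦4, 2↦10, 3↦4, 4↦3, 5↦2, 6↦7, 7↦2, 8↦4, 9↦8, 10↦9]  zeros at y ∈ ∅
  x = 2: [0↦9, 1↦10, 2↦0, 3↦7, 4↦4, 5↦8, 6↦3, 7↦6, 8↦1, 9↦5, 10↦2]  zeros at y ∈ {2}
  x = 3: [0↦9, 1↦9, 2↦5, 3↦3, 4↦9, 5↦7, 6↦3, 7↦3, 8↦2, 9↦6, 10↦10]  zeros at y ∈ ∅
  x = 4: [0↦3, 1↦2, 2↦4, 3↦4, 4↦8, 5↦0, 6↦8, 7↦5, 8↦8, 9↦1, 10↦1]  zeros at y ∈ {5}
  x = 5: [0↦3, 1↦1, 2↦9, 3↦0, 4↦2, 5↦10, 6↦8, 7↦2, 8↦9, 9↦2, 10↦9]  zeros at y ∈ {3}
  x = 6: [0↦10, 1↦7, 2↦10, 3↦3, 4↦3, 5↦5, 6↦4, 7↦6, 8↦6, 9↦10, 10↦2]  zeros at y ∈ ∅
  x = 7: [0↦3, 1↦10, 2↦8, 3↦3, 4↦1, 5↦8, 6↦8, 7↦7, 8↦0, 9↦4, 10↦3]  zeros at y ∈ {8}
  x = 8: [0↦5, 1↦0, 2↦4, 3↦1, 4↦8, 5↦9, 6↦10, 7↦6, 8↦3, 9↦7, 10↦2]  zeros at y ∈ {1}
  x = 9: [0↦6, 1↦0, 2↦10, 3↦9, 4↦3, 5↦9, 6↦0, 7↦4, 8↦5, 9↦9, 10↦0]  zeros at y ∈ {1, 6, 10}
  x = 10: [0↦7, 1↦0, 2↦5, 3↦6, 4↦9, 5↦9, 6↦1, 7↦2, 8↦7, 9↦0, 10↦9]  zeros at y ∈ {1, 9}
Collecting zeros: affine points = {(2, 2), (4, 5), (5, 3), (7, 8), (8, 1), (9, 1), (9, 6), (9, 10), (10, 1), (10, 9)}.
Total count |C(F_11)_aff| = 10.


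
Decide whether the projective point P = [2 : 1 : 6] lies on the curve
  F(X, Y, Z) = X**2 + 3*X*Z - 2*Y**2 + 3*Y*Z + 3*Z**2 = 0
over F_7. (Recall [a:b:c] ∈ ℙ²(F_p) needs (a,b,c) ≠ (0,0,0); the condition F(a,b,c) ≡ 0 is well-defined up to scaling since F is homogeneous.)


F(2,1,6) ≡ 3 (mod 7); P is NOT on the curve.

Evaluate F(2, 1, 6) term-by-term (mod 7).
  X**2 ↦ 1·4·1·1 = 4
  3*X*Z ↦ 3·2·1·6 = 36
  -2*Y**2 ↦ -2·1·1·1 = -2
  3*Y*Z ↦ 3·1·1·6 = 18
  3*Z**2 ↦ 3·1·1·36 = 108
Sum: F(2, 1, 6) = (4) + (36) + (-2) + (18) + (108) = 164.
Reducing mod 7: 164 ≡ 3 (mod 7).
Since F(a, b, c) ≡ 3 ≠ 0 (mod 7), P does NOT lie on the curve.


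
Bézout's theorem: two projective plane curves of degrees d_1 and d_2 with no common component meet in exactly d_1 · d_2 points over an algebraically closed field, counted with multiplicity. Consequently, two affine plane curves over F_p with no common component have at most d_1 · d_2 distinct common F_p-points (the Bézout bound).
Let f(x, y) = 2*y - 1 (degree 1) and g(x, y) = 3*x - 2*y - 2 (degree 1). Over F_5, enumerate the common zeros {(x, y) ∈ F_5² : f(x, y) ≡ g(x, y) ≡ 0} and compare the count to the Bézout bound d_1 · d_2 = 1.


Common zeros: {(1, 3)}; count = 1; Bézout bound = 1.

deg(f) = 1, deg(g) = 1, so Bézout bound = 1.
Scan x ∈ F_5. For each x, list the y ∈ F_5 with f(x, y) ≡ 0 and those with g(x, y) ≡ 0 (mod 5); the common zeros in that column are the intersection.
  x = 0: f ≡ 0 at y ∈ {3}; g ≡ 0 at y ∈ {4}; common: ∅.
  x = 1: f ≡ 0 at y ∈ {3}; g ≡ 0 at y ∈ {3}; common: {3}.
  x = 2: f ≡ 0 at y ∈ {3}; g ≡ 0 at y ∈ {2}; common: ∅.
  x = 3: f ≡ 0 at y ∈ {3}; g ≡ 0 at y ∈ {1}; common: ∅.
  x = 4: f ≡ 0 at y ∈ {3}; g ≡ 0 at y ∈ {0}; common: ∅.
Collecting: common zeros = {(1, 3)}, so the count is 1.
Comparison with the Bézout bound: 1 ≤ 1 = deg(f)·deg(g), as expected for curves with no common component (the bound is attained).


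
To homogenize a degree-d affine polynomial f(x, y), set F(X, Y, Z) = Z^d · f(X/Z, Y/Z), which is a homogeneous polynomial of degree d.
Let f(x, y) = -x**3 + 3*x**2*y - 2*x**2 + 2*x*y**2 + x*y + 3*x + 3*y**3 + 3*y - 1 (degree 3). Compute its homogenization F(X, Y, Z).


F(X, Y, Z) = -X**3 + 3*X**2*Y - 2*X**2*Z + 2*X*Y**2 + X*Y*Z + 3*X*Z**2 + 3*Y**3 + 3*Y*Z**2 - Z**3

deg(f) = 3.
Substitute x = X/Z, y = Y/Z into f, then multiply by Z^3.
  monomial -1·x^3·y^0 ↦ -1·X^3·Y^0·Z^0.
  monomial 3·x^2·y^1 ↦ 3·X^2·Y^1·Z^0.
  monomial -2·x^2·y^0 ↦ -2·X^2·Y^0·Z^1.
  monomial 2·x^1·y^2 ↦ 2·X^1·Y^2·Z^0.
  monomial 1·x^1·y^1 ↦ 1·X^1·Y^1·Z^1.
  monomial 3·x^1·y^0 ↦ 3·X^1·Y^0·Z^2.
  monomial 3·x^0·y^3 ↦ 3·X^0·Y^3·Z^0.
  monomial 3·x^0·y^1 ↦ 3·X^0·Y^1·Z^2.
  monomial -1·x^0·y^0 ↦ -1·X^0·Y^0·Z^3.
Collecting: F(X, Y, Z) = -X**3 + 3*X**2*Y - 2*X**2*Z + 2*X*Y**2 + X*Y*Z + 3*X*Z**2 + 3*Y**3 + 3*Y*Z**2 - Z**3.


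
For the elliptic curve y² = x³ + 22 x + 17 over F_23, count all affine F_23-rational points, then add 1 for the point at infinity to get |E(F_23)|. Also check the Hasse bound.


Affine points = {(2, 0), (3, 8), (3, 15), (4, 10), (4, 13), (7, 10), (7, 13), (9, 1), (9, 22), (10, 8), (10, 15), (11, 7), (11, 16), (12, 10), (12, 13), (13, 4), (13, 19), (16, 7), (16, 16), (18, 9), (18, 14), (19, 7), (19, 16), (20, 4), (20, 19)}; affine count = 25; |E(F_23)| = 26.

Discriminant check: Δ ∝ 4a³ + 27b² = 4·22³ + 27·17² = 4·10648 + 27·289 ≡ 2 (mod 23). Nonzero ⇒ E is nonsingular.
For each x ∈ F_23, compute rhs = x³ + 22·x + 17 mod 23, then count y ∈ F_23 with y² ≡ rhs.
  x = 0: rhs = 17, matching y values: none (0 points).
  x = 1: rhs = 17, matching y values: none (0 points).
  x = 2: rhs = 0, matching y values: 0 (1 points).
  x = 3: rhs = 18, matching y values: 8, 15 (2 points).
  x = 4: rhs = 8, matching y values: 10, 13 (2 points).
  x = 5: rhs = 22, matching y values: none (0 points).
  x = 6: rhs = 20, matching y values: none (0 points).
  x = 7: rhs = 8, matching y values: 10, 13 (2 points).
  x = 8: rhs = 15, matching y values: none (0 points).
  x = 9: rhs = 1, matching y values: 1, 22 (2 points).
  x = 10: rhs = 18, matching y values: 8, 15 (2 points).
  x = 11: rhs = 3, matching y values: 7, 16 (2 points).
  x = 12: rhs = 8, matching y values: 10, 13 (2 points).
  x = 13: rhs = 16, matching y values: 4, 19 (2 points).
  x = 14: rhs = 10, matching y values: none (0 points).
  x = 15: rhs = 19, matching y values: none (0 points).
  x = 16: rhs = 3, matching y values: 7, 16 (2 points).
  x = 17: rhs = 14, matching y values: none (0 points).
  x = 18: rhs = 12, matching y values: 9, 14 (2 points).
  x = 19: rhs = 3, matching y values: 7, 16 (2 points).
  x = 20: rhs = 16, matching y values: 4, 19 (2 points).
  x = 21: rhs = 11, matching y values: none (0 points).
  x = 22: rhs = 17, matching y values: none (0 points).
Total affine count: 25.
Full point count |E(F_23)| = 25 + 1 = 26.
Hasse bound: |26 − (23+1)| = |2| = 2 ≤ 2√23 ≈ 9.5917 ✓.


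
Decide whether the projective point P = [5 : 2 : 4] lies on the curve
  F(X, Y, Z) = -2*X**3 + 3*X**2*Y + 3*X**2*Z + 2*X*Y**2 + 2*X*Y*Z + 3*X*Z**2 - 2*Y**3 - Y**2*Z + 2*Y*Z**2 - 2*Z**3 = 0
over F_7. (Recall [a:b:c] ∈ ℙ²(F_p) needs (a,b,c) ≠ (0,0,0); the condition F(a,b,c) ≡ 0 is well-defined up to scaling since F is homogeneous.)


F(5,2,4) ≡ 2 (mod 7); P is NOT on the curve.

Evaluate F(5, 2, 4) term-by-term (mod 7).
  -2*X**3 ↦ -2·125·1·1 = -250
  3*X**2*Y ↦ 3·25·2·1 = 150
  3*X**2*Z ↦ 3·25·1·4 = 300
  2*X*Y**2 ↦ 2·5·4·1 = 40
  2*X*Y*Z ↦ 2·5·2·4 = 80
  3*X*Z**2 ↦ 3·5·1·16 = 240
  -2*Y**3 ↦ -2·1·8·1 = -16
  -Y**2*Z ↦ -1·1·4·4 = -16
  2*Y*Z**2 ↦ 2·1·2·16 = 64
  -2*Z**3 ↦ -2·1·1·64 = -128
Sum: F(5, 2, 4) = (-250) + (150) + (300) + (40) + (80) + (240) + (-16) + (-16) + (64) + (-128) = 464.
Reducing mod 7: 464 ≡ 2 (mod 7).
Since F(a, b, c) ≡ 2 ≠ 0 (mod 7), P does NOT lie on the curve.


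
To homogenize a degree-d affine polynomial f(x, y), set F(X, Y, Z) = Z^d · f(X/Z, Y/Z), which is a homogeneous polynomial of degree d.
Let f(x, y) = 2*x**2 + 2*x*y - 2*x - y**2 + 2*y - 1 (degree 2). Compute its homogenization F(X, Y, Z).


F(X, Y, Z) = 2*X**2 + 2*X*Y - 2*X*Z - Y**2 + 2*Y*Z - Z**2

deg(f) = 2.
Substitute x = X/Z, y = Y/Z into f, then multiply by Z^2.
  monomial 2·x^2·y^0 ↦ 2·X^2·Y^0·Z^0.
  monomial 2·x^1·y^1 ↦ 2·X^1·Y^1·Z^0.
  monomial -2·x^1·y^0 ↦ -2·X^1·Y^0·Z^1.
  monomial -1·x^0·y^2 ↦ -1·X^0·Y^2·Z^0.
  monomial 2·x^0·y^1 ↦ 2·X^0·Y^1·Z^1.
  monomial -1·x^0·y^0 ↦ -1·X^0·Y^0·Z^2.
Collecting: F(X, Y, Z) = 2*X**2 + 2*X*Y - 2*X*Z - Y**2 + 2*Y*Z - Z**2.


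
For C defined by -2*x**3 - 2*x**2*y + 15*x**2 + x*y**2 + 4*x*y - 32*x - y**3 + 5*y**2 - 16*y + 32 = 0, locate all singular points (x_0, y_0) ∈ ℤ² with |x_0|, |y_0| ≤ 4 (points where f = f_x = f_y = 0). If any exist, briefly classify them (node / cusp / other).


Singular points: {(2, 2)}; classification: node.

Compute partial derivatives:
  f_x = -6*x**2 - 4*x*y + 30*x + y**2 + 4*y - 32.
  f_y = -2*x**2 + 2*x*y + 4*x - 3*y**2 + 10*y - 16.
Scan x_0 ∈ {−4, ..., 4}. For each x_0, f_y(x_0, y) is a polynomial in y; find its integer roots y ∈ {−4, ..., 4}, then test f_x and f at those candidates.
  x = -4: f_y(-4, y) = -3*y**2 + 2*y - 64; no integer root y with |y| ≤ 4.
  x = -3: f_y(-3, y) = -3*y**2 + 4*y - 46; no integer root y with |y| ≤ 4.
  x = -2: f_y(-2, y) = -3*y**2 + 6*y - 32; no integer root y with |y| ≤ 4.
  x = -1: f_y(-1, y) = -3*y**2 + 8*y - 22; no integer root y with |y| ≤ 4.
  x = 0: f_y(0, y) = -3*y**2 + 10*y - 16; no integer root y with |y| ≤ 4.
  x = 1: f_y(1, y) = -3*y**2 + 12*y - 14; no integer root y with |y| ≤ 4.
  x = 2: f_y(2, y) = -3*y**2 + 14*y - 16; vanishes at y ∈ {2}. (2, 2): f_x = 0, f = 0 — SINGULAR.
  x = 3: f_y(3, y) = -3*y**2 + 16*y - 22; no integer root y with |y| ≤ 4.
  x = 4: f_y(4, y) = -3*y**2 + 18*y - 32; no integer root y with |y| ≤ 4.
Only singular point on the grid: (2, 2).
Classify: substitute x = 2 + u, y = 2 + v and expand: f = -2*u**3 - 2*u**2*v - u**2 + u*v**2 - v**3 + v**2.
No constant or linear terms (consistent with a singular point). Quadratic part: -u**2 + v**2. Cubic part: -2*u**3 - 2*u**2*v + u*v**2 - v**3.
The quadratic part v**2 - u**2 = (v − u)(v + u) splits into two distinct linear factors, so there are two distinct tangent lines y − 2 = ±(x − 2) — this is a node (ordinary double point).
Classification: node.


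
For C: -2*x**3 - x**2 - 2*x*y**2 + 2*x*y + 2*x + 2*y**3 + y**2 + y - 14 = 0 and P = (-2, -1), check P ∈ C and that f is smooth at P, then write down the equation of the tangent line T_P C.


Tangent line at P: -22*x - 7*y - 51 = 0.

Step 1: f(-2, -1) = 0, so P lies on C.
Step 2: partial derivatives
  f_x(x, y) = -6*x**2 - 2*x - 2*y**2 + 2*y + 2, f_y(x, y) = -4*x*y + 2*x + 6*y**2 + 2*y + 1.
  f_x(P) = -22, f_y(P) = -7 (gradient nonzero, so P is smooth).
Step 3: tangent line at P: -22·(x − -2) + -7·(y − -1) = 0.
Expanding: -22*x - 7*y - 51 = 0.


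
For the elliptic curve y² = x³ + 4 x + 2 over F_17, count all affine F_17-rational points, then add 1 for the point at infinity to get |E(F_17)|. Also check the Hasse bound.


Affine points = {(0, 6), (0, 11), (2, 1), (2, 16), (6, 2), (6, 15), (7, 4), (7, 13), (8, 6), (8, 11), (9, 6), (9, 11), (11, 0)}; affine count = 13; |E(F_17)| = 14.

Discriminant check: Δ ∝ 4a³ + 27b² = 4·4³ + 27·2² = 4·64 + 27·4 ≡ 7 (mod 17). Nonzero ⇒ E is nonsingular.
For each x ∈ F_17, compute rhs = x³ + 4·x + 2 mod 17, then count y ∈ F_17 with y² ≡ rhs.
  x = 0: rhs = 2, matching y values: 6, 11 (2 points).
  x = 1: rhs = 7, matching y values: none (0 points).
  x = 2: rhs = 1, matching y values: 1, 16 (2 points).
  x = 3: rhs = 7, matching y values: none (0 points).
  x = 4: rhs = 14, matching y values: none (0 points).
  x = 5: rhs = 11, matching y values: none (0 points).
  x = 6: rhs = 4, matching y values: 2, 15 (2 points).
  x = 7: rhs = 16, matching y values: 4, 13 (2 points).
  x = 8: rhs = 2, matching y values: 6, 11 (2 points).
  x = 9: rhs = 2, matching y values: 6, 11 (2 points).
  x = 10: rhs = 5, matching y values: none (0 points).
  x = 11: rhs = 0, matching y values: 0 (1 points).
  x = 12: rhs = 10, matching y values: none (0 points).
  x = 13: rhs = 7, matching y values: none (0 points).
  x = 14: rhs = 14, matching y values: none (0 points).
  x = 15: rhs = 3, matching y values: none (0 points).
  x = 16: rhs = 14, matching y values: none (0 points).
Total affine count: 13.
Full point count |E(F_17)| = 13 + 1 = 14.
Hasse bound: |14 − (17+1)| = |-4| = 4 ≤ 2√17 ≈ 8.2462 ✓.


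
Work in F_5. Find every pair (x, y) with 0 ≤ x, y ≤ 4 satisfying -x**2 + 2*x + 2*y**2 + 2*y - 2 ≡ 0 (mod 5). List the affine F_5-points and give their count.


Affine F_5-points: {(0, 2), (2, 2), (3, 0), (3, 4), (4, 0), (4, 4)}; count = 6.

For each of the 25 pairs (x, y) ∈ F_5², evaluate f(x, y) mod 5. Record the zeros.
  x = 0: [0↦3, 1↦2, 2↦0, 3↦2, 4↦3]  zeros at y ∈ {2}
  x = 1: [0↦4, 1↦3, 2↦1, 3↦3, 4↦4]  zeros at y ∈ ∅
  x = 2: [0↦3, 1↦2, 2↦0, 3↦2, 4↦3]  zeros at y ∈ {2}
  x = 3: [0↦0, 1↦4, 2↦2, 3↦4, 4↦0]  zeros at y ∈ {0, 4}
  x = 4: [0↦0, 1↦4, 2↦2, 3↦4, 4↦0]  zeros at y ∈ {0, 4}
Collecting zeros: affine points = {(0, 2), (2, 2), (3, 0), (3, 4), (4, 0), (4, 4)}.
Total count |C(F_5)_aff| = 6.


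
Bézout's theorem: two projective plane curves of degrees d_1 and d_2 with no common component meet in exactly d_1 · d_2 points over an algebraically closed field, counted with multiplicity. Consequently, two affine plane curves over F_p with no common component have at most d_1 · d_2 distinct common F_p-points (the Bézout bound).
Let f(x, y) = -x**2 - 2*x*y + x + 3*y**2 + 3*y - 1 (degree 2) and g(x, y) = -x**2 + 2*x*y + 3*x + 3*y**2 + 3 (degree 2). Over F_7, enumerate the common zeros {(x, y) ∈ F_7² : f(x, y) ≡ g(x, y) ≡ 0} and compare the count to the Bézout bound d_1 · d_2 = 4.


Common zeros: {(5, 0)}; count = 1; Bézout bound = 4.

deg(f) = 2, deg(g) = 2, so Bézout bound = 4.
Scan x ∈ F_7. For each x, list the y ∈ F_7 with f(x, y) ≡ 0 and those with g(x, y) ≡ 0 (mod 7); the common zeros in that column are the intersection.
  x = 0: f ≡ 0 at y ∈ {3}; g ≡ 0 at y ∈ ∅; common: ∅.
  x = 1: f ≡ 0 at y ∈ ∅; g ≡ 0 at y ∈ {2}; common: ∅.
  x = 2: f ≡ 0 at y ∈ {2, 3}; g ≡ 0 at y ∈ ∅; common: ∅.
  x = 3: f ≡ 0 at y ∈ {0, 1}; g ≡ 0 at y ∈ {6}; common: ∅.
  x = 4: f ≡ 0 at y ∈ ∅; g ≡ 0 at y ∈ ∅; common: ∅.
  x = 5: f ≡ 0 at y ∈ {0}; g ≡ 0 at y ∈ {0, 6}; common: {0}.
  x = 6: f ≡ 0 at y ∈ ∅; g ≡ 0 at y ∈ {1, 2}; common: ∅.
Collecting: common zeros = {(5, 0)}, so the count is 1.
Comparison with the Bézout bound: 1 ≤ 4 = deg(f)·deg(g), as expected for curves with no common component (the affine F_7-count falls short of the bound because intersections may lie at infinity, over extension fields, or carry multiplicity).


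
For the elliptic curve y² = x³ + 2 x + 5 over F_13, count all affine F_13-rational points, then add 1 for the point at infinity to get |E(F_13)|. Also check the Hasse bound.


Affine points = {(2, 2), (2, 11), (3, 5), (3, 8), (4, 5), (4, 8), (5, 6), (5, 7), (6, 5), (6, 8), (8, 0)}; affine count = 11; |E(F_13)| = 12.

Discriminant check: Δ ∝ 4a³ + 27b² = 4·2³ + 27·5² = 4·8 + 27·25 ≡ 5 (mod 13). Nonzero ⇒ E is nonsingular.
For each x ∈ F_13, compute rhs = x³ + 2·x + 5 mod 13, then count y ∈ F_13 with y² ≡ rhs.
  x = 0: rhs = 5, matching y values: none (0 points).
  x = 1: rhs = 8, matching y values: none (0 points).
  x = 2: rhs = 4, matching y values: 2, 11 (2 points).
  x = 3: rhs = 12, matching y values: 5, 8 (2 points).
  x = 4: rhs = 12, matching y values: 5, 8 (2 points).
  x = 5: rhs = 10, matching y values: 6, 7 (2 points).
  x = 6: rhs = 12, matching y values: 5, 8 (2 points).
  x = 7: rhs = 11, matching y values: none (0 points).
  x = 8: rhs = 0, matching y values: 0 (1 points).
  x = 9: rhs = 11, matching y values: none (0 points).
  x = 10: rhs = 11, matching y values: none (0 points).
  x = 11: rhs = 6, matching y values: none (0 points).
  x = 12: rhs = 2, matching y values: none (0 points).
Total affine count: 11.
Full point count |E(F_13)| = 11 + 1 = 12.
Hasse bound: |12 − (13+1)| = |-2| = 2 ≤ 2√13 ≈ 7.2111 ✓.


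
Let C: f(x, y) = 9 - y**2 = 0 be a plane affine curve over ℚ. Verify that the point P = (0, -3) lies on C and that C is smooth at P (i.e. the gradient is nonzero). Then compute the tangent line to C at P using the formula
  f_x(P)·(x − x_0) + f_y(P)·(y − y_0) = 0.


Tangent line at P: 6*y + 18 = 0.

Step 1: f(0, -3) = 0, so P lies on C.
Step 2: partial derivatives
  f_x(x, y) = 0, f_y(x, y) = -2*y.
  f_x(P) = 0, f_y(P) = 6 (gradient nonzero, so P is smooth).
Step 3: tangent line at P: 0·(x − 0) + 6·(y − -3) = 0.
Expanding: 6*y + 18 = 0.


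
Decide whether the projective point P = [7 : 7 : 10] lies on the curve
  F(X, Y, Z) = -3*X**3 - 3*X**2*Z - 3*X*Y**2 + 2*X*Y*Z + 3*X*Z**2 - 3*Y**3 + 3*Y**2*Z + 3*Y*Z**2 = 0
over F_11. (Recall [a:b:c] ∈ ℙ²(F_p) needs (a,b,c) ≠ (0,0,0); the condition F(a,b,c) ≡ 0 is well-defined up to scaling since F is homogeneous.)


F(7,7,10) ≡ 3 (mod 11); P is NOT on the curve.

Evaluate F(7, 7, 10) term-by-term (mod 11).
  -3*X**3 ↦ -3·343·1·1 = -1029
  -3*X**2*Z ↦ -3·49·1·10 = -1470
  -3*X*Y**2 ↦ -3·7·49·1 = -1029
  2*X*Y*Z ↦ 2·7·7·10 = 980
  3*X*Z**2 ↦ 3·7·1·100 = 2100
  -3*Y**3 ↦ -3·1·343·1 = -1029
  3*Y**2*Z ↦ 3·1·49·10 = 1470
  3*Y*Z**2 ↦ 3·1·7·100 = 2100
Sum: F(7, 7, 10) = (-1029) + (-1470) + (-1029) + (980) + (2100) + (-1029) + (1470) + (2100) = 2093.
Reducing mod 11: 2093 ≡ 3 (mod 11).
Since F(a, b, c) ≡ 3 ≠ 0 (mod 11), P does NOT lie on the curve.


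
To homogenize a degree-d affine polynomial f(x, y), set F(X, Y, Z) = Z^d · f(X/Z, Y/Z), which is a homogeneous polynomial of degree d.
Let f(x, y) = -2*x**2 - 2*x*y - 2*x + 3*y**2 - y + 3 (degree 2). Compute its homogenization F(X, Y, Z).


F(X, Y, Z) = -2*X**2 - 2*X*Y - 2*X*Z + 3*Y**2 - Y*Z + 3*Z**2

deg(f) = 2.
Substitute x = X/Z, y = Y/Z into f, then multiply by Z^2.
  monomial -2·x^2·y^0 ↦ -2·X^2·Y^0·Z^0.
  monomial -2·x^1·y^1 ↦ -2·X^1·Y^1·Z^0.
  monomial -2·x^1·y^0 ↦ -2·X^1·Y^0·Z^1.
  monomial 3·x^0·y^2 ↦ 3·X^0·Y^2·Z^0.
  monomial -1·x^0·y^1 ↦ -1·X^0·Y^1·Z^1.
  monomial 3·x^0·y^0 ↦ 3·X^0·Y^0·Z^2.
Collecting: F(X, Y, Z) = -2*X**2 - 2*X*Y - 2*X*Z + 3*Y**2 - Y*Z + 3*Z**2.


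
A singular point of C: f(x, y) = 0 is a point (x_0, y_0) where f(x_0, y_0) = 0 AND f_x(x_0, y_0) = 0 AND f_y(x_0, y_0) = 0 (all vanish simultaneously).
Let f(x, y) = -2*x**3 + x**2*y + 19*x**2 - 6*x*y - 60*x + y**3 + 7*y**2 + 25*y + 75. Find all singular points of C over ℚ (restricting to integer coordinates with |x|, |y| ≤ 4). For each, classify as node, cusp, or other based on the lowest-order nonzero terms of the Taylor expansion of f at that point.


Singular points: {(3, -2)}; classification: node.

Compute partial derivatives:
  f_x = -6*x**2 + 2*x*y + 38*x - 6*y - 60.
  f_y = x**2 - 6*x + 3*y**2 + 14*y + 25.
Scan x_0 ∈ {−4, ..., 4}. For each x_0, f_y(x_0, y) is a polynomial in y; find its integer roots y ∈ {−4, ..., 4}, then test f_x and f at those candidates.
  x = -4: f_y(-4, y) = 3*y**2 + 14*y + 65; no integer root y with |y| ≤ 4.
  x = -3: f_y(-3, y) = 3*y**2 + 14*y + 52; no integer root y with |y| ≤ 4.
  x = -2: f_y(-2, y) = 3*y**2 + 14*y + 41; no integer root y with |y| ≤ 4.
  x = -1: f_y(-1, y) = 3*y**2 + 14*y + 32; no integer root y with |y| ≤ 4.
  x = 0: f_y(0, y) = 3*y**2 + 14*y + 25; no integer root y with |y| ≤ 4.
  x = 1: f_y(1, y) = 3*y**2 + 14*y + 20; no integer root y with |y| ≤ 4.
  x = 2: f_y(2, y) = 3*y**2 + 14*y + 17; no integer root y with |y| ≤ 4.
  x = 3: f_y(3, y) = 3*y**2 + 14*y + 16; vanishes at y ∈ {-2}. (3, -2): f_x = 0, f = 0 — SINGULAR.
  x = 4: f_y(4, y) = 3*y**2 + 14*y + 17; no integer root y with |y| ≤ 4.
Only singular point on the grid: (3, -2).
Classify: substitute x = 3 + u, y = -2 + v and expand: f = -2*u**3 + u**2*v - u**2 + v**3 + v**2.
No constant or linear terms (consistent with a singular point). Quadratic part: -u**2 + v**2. Cubic part: -2*u**3 + u**2*v + v**3.
The quadratic part v**2 - u**2 = (v − u)(v + u) splits into two distinct linear factors, so there are two distinct tangent lines y − -2 = ±(x − 3) — this is a node (ordinary double point).
Classification: node.


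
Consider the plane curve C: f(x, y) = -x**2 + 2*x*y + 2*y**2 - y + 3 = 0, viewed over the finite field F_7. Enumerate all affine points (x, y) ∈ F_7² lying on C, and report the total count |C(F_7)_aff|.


Affine F_7-points: {(6, 6)}; count = 1.

For each of the 49 pairs (x, y) ∈ F_7², evaluate f(x, y) mod 7. Record the zeros.
  x = 0: [0↦3, 1↦4, 2↦2, 3↦4, 4↦3, 5↦6, 6↦6]  zeros at y ∈ ∅
  x = 1: [0↦2, 1↦5, 2↦5, 3↦2, 4↦3, 5↦1, 6↦3]  zeros at y ∈ ∅
  x = 2: [0↦6, 1↦4, 2↦6, 3↦5, 4↦1, 5↦1, 6↦5]  zeros at y ∈ ∅
  x = 3: [0↦1, 1↦1, 2↦5, 3↦6, 4↦4, 5↦6, 6↦5]  zeros at y ∈ ∅
  x = 4: [0↦1, 1↦3, 2↦2, 3↦5, 4↦5, 5↦2, 6↦3]  zeros at y ∈ ∅
  x = 5: [0↦6, 1↦3, 2↦4, 3↦2, 4↦4, 5↦3, 6↦6]  zeros at y ∈ ∅
  x = 6: [0↦2, 1↦1, 2↦4, 3↦4, 4↦1, 5↦2, 6↦0]  zeros at y ∈ {6}
Collecting zeros: affine points = {(6, 6)}.
Total count |C(F_7)_aff| = 1.


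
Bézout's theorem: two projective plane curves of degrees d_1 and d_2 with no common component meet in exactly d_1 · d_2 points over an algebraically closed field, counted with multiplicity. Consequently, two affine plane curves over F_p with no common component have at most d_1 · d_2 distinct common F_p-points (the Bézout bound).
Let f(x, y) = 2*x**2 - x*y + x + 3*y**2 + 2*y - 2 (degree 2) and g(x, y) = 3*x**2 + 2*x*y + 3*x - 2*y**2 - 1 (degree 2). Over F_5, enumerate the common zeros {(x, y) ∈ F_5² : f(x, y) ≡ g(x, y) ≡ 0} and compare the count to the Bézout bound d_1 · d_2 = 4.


Common zeros: {(1, 1), (4, 1), (4, 3)}; count = 3; Bézout bound = 4.

deg(f) = 2, deg(g) = 2, so Bézout bound = 4.
Scan x ∈ F_5. For each x, list the y ∈ F_5 with f(x, y) ≡ 0 and those with g(x, y) ≡ 0 (mod 5); the common zeros in that column are the intersection.
  x = 0: f ≡ 0 at y ∈ ∅; g ≡ 0 at y ∈ ∅; common: ∅.
  x = 1: f ≡ 0 at y ∈ {1, 2}; g ≡ 0 at y ∈ {0, 1}; common: {1}.
  x = 2: f ≡ 0 at y ∈ {2, 3}; g ≡ 0 at y ∈ ∅; common: ∅.
  x = 3: f ≡ 0 at y ∈ ∅; g ≡ 0 at y ∈ {0, 3}; common: ∅.
  x = 4: f ≡ 0 at y ∈ {1, 3}; g ≡ 0 at y ∈ {1, 3}; common: {1, 3}.
Collecting: common zeros = {(1, 1), (4, 1), (4, 3)}, so the count is 3.
Comparison with the Bézout bound: 3 ≤ 4 = deg(f)·deg(g), as expected for curves with no common component (the affine F_5-count falls short of the bound because intersections may lie at infinity, over extension fields, or carry multiplicity).


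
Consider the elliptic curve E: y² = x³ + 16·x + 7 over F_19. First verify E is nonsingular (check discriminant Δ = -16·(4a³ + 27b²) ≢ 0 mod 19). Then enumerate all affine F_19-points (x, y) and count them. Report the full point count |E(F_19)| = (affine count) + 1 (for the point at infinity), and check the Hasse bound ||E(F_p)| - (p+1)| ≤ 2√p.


Affine points = {(0, 8), (0, 11), (1, 9), (1, 10), (2, 3), (2, 16), (3, 5), (3, 14), (7, 5), (7, 14), (8, 1), (8, 18), (9, 5), (9, 14), (14, 7), (14, 12), (17, 9), (17, 10), (18, 3), (18, 16)}; affine count = 20; |E(F_19)| = 21.

Discriminant check: Δ ∝ 4a³ + 27b² = 4·16³ + 27·7² = 4·4096 + 27·49 ≡ 18 (mod 19). Nonzero ⇒ E is nonsingular.
For each x ∈ F_19, compute rhs = x³ + 16·x + 7 mod 19, then count y ∈ F_19 with y² ≡ rhs.
  x = 0: rhs = 7, matching y values: 8, 11 (2 points).
  x = 1: rhs = 5, matching y values: 9, 10 (2 points).
  x = 2: rhs = 9, matching y values: 3, 16 (2 points).
  x = 3: rhs = 6, matching y values: 5, 14 (2 points).
  x = 4: rhs = 2, matching y values: none (0 points).
  x = 5: rhs = 3, matching y values: none (0 points).
  x = 6: rhs = 15, matching y values: none (0 points).
  x = 7: rhs = 6, matching y values: 5, 14 (2 points).
  x = 8: rhs = 1, matching y values: 1, 18 (2 points).
  x = 9: rhs = 6, matching y values: 5, 14 (2 points).
  x = 10: rhs = 8, matching y values: none (0 points).
  x = 11: rhs = 13, matching y values: none (0 points).
  x = 12: rhs = 8, matching y values: none (0 points).
  x = 13: rhs = 18, matching y values: none (0 points).
  x = 14: rhs = 11, matching y values: 7, 12 (2 points).
  x = 15: rhs = 12, matching y values: none (0 points).
  x = 16: rhs = 8, matching y values: none (0 points).
  x = 17: rhs = 5, matching y values: 9, 10 (2 points).
  x = 18: rhs = 9, matching y values: 3, 16 (2 points).
Total affine count: 20.
Full point count |E(F_19)| = 20 + 1 = 21.
Hasse bound: |21 − (19+1)| = |1| = 1 ≤ 2√19 ≈ 8.7178 ✓.


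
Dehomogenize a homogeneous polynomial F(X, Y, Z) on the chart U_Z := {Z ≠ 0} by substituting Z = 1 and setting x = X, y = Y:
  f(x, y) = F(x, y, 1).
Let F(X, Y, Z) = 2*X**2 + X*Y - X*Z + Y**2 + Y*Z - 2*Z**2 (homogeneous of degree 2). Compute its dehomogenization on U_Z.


f(x, y) = 2*x**2 + x*y - x + y**2 + y - 2

On U_Z we set Z = 1. Each monomial c·X^i·Y^j·Z^k in F becomes c·x^i·y^j·1^k = c·x^i·y^j.
Substituting Z = 1: F(X, Y, 1) = 2*x**2 + x*y - x + y**2 + y - 2.
Note: deg(f) ≤ deg(F) = 2; strict inequality happens when F is divisible by Z (lost terms).


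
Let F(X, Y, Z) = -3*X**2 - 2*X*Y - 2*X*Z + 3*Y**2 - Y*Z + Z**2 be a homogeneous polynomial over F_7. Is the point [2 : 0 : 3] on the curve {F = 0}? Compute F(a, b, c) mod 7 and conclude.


F(2,0,3) ≡ 6 (mod 7); P is NOT on the curve.

Evaluate F(2, 0, 3) term-by-term (mod 7).
  -3*X**2 ↦ -3·4·1·1 = -12
  -2*X*Y ↦ -2·2·0·1 = 0
  -2*X*Z ↦ -2·2·1·3 = -12
  3*Y**2 ↦ 3·1·0·1 = 0
  -Y*Z ↦ -1·1·0·3 = 0
  Z**2 ↦ 1·1·1·9 = 9
Sum: F(2, 0, 3) = (-12) + (0) + (-12) + (0) + (0) + (9) = -15.
Reducing mod 7: -15 ≡ 6 (mod 7).
Since F(a, b, c) ≡ 6 ≠ 0 (mod 7), P does NOT lie on the curve.


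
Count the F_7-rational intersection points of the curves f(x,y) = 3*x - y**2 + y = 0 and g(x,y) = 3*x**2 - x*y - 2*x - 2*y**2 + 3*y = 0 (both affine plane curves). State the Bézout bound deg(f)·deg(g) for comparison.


Common zeros: {(0, 0), (2, 3)}; count = 2; Bézout bound = 4.

deg(f) = 2, deg(g) = 2, so Bézout bound = 4.
Scan x ∈ F_7. For each x, list the y ∈ F_7 with f(x, y) ≡ 0 and those with g(x, y) ≡ 0 (mod 7); the common zeros in that column are the intersection.
  x = 0: f ≡ 0 at y ∈ {0, 1}; g ≡ 0 at y ∈ {0, 5}; common: {0}.
  x = 1: f ≡ 0 at y ∈ ∅; g ≡ 0 at y ∈ ∅; common: ∅.
  x = 2: f ≡ 0 at y ∈ {3, 5}; g ≡ 0 at y ∈ {1, 3}; common: {3}.
  x = 3: f ≡ 0 at y ∈ {2, 6}; g ≡ 0 at y ∈ {0}; common: ∅.
  x = 4: f ≡ 0 at y ∈ {4}; g ≡ 0 at y ∈ ∅; common: ∅.
  x = 5: f ≡ 0 at y ∈ ∅; g ≡ 0 at y ∈ ∅; common: ∅.
  x = 6: f ≡ 0 at y ∈ ∅; g ≡ 0 at y ∈ {1}; common: ∅.
Collecting: common zeros = {(0, 0), (2, 3)}, so the count is 2.
Comparison with the Bézout bound: 2 ≤ 4 = deg(f)·deg(g), as expected for curves with no common component (the affine F_7-count falls short of the bound because intersections may lie at infinity, over extension fields, or carry multiplicity).


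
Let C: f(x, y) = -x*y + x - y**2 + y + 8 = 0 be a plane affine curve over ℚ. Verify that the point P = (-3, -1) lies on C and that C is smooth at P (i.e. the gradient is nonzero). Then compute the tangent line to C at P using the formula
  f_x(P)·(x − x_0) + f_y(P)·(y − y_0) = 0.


Tangent line at P: 2*x + 6*y + 12 = 0.

Step 1: f(-3, -1) = 0, so P lies on C.
Step 2: partial derivatives
  f_x(x, y) = 1 - y, f_y(x, y) = -x - 2*y + 1.
  f_x(P) = 2, f_y(P) = 6 (gradient nonzero, so P is smooth).
Step 3: tangent line at P: 2·(x − -3) + 6·(y − -1) = 0.
Expanding: 2*x + 6*y + 12 = 0.


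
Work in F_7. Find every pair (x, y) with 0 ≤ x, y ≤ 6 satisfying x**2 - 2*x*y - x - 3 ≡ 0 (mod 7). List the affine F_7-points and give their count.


Affine F_7-points: {(1, 2), (2, 5), (3, 4), (4, 2), (5, 1), (6, 4)}; count = 6.

For each of the 49 pairs (x, y) ∈ F_7², evaluate f(x, y) mod 7. Record the zeros.
  x = 0: [0↦4, 1↦4, 2↦4, 3↦4, 4↦4, 5↦4, 6↦4]  zeros at y ∈ ∅
  x = 1: [0↦4, 1↦2, 2↦0, 3↦5, 4↦3, 5↦1, 6↦6]  zeros at y ∈ {2}
  x = 2: [0↦6, 1↦2, 2↦5, 3↦1, 4↦4, 5↦0, 6↦3]  zeros at y ∈ {5}
  x = 3: [0↦3, 1↦4, 2↦5, 3↦6, 4↦0, 5↦1, 6↦2]  zeros at y ∈ {4}
  x = 4: [0↦2, 1↦1, 2↦0, 3↦6, 4↦5, 5↦4, 6↦3]  zeros at y ∈ {2}
  x = 5: [0↦3, 1↦0, 2↦4, 3↦1, 4↦5, 5↦2, 6↦6]  zeros at y ∈ {1}
  x = 6: [0↦6, 1↦1, 2↦3, 3↦5, 4↦0, 5↦2, 6↦4]  zeros at y ∈ {4}
Collecting zeros: affine points = {(1, 2), (2, 5), (3, 4), (4, 2), (5, 1), (6, 4)}.
Total count |C(F_7)_aff| = 6.


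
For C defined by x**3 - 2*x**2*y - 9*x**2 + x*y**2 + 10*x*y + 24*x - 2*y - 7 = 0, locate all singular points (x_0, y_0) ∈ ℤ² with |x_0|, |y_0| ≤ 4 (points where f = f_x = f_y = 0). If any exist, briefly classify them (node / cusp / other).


Singular points: {(1, -3)}; classification: cusp.

Compute partial derivatives:
  f_x = 3*x**2 - 4*x*y - 18*x + y**2 + 10*y + 24.
  f_y = -2*x**2 + 2*x*y + 10*x - 2.
Scan x_0 ∈ {−4, ..., 4}. For each x_0, f_y(x_0, y) is a polynomial in y; find its integer roots y ∈ {−4, ..., 4}, then test f_x and f at those candidates.
  x = -4: f_y(-4, y) = -8*y - 74; no integer root y with |y| ≤ 4.
  x = -3: f_y(-3, y) = -6*y - 50; no integer root y with |y| ≤ 4.
  x = -2: f_y(-2, y) = -4*y - 30; no integer root y with |y| ≤ 4.
  x = -1: f_y(-1, y) = -2*y - 14; no integer root y with |y| ≤ 4.
  x = 0: f_y(0, y) = -2; no integer root y with |y| ≤ 4.
  x = 1: f_y(1, y) = 2*y + 6; vanishes at y ∈ {-3}. (1, -3): f_x = 0, f = 0 — SINGULAR.
  x = 2: f_y(2, y) = 4*y + 10; no integer root y with |y| ≤ 4.
  x = 3: f_y(3, y) = 6*y + 10; no integer root y with |y| ≤ 4.
  x = 4: f_y(4, y) = 8*y + 6; no integer root y with |y| ≤ 4.
Only singular point on the grid: (1, -3).
Classify: substitute x = 1 + u, y = -3 + v and expand: f = u**3 - 2*u**2*v + u*v**2 + v**2.
No constant or linear terms (consistent with a singular point). Quadratic part: v**2. Cubic part: u**3 - 2*u**2*v + u*v**2.
The quadratic part v**2 is a perfect square, so there is a single (double) tangent line v = 0, i.e. y = -3. Restricting the cubic part to that line (v = 0) leaves u**3 ≠ 0, so f is not divisible by v and the branch is v² ≈ -u**3 to lowest order — this is a cusp.
Classification: cusp.


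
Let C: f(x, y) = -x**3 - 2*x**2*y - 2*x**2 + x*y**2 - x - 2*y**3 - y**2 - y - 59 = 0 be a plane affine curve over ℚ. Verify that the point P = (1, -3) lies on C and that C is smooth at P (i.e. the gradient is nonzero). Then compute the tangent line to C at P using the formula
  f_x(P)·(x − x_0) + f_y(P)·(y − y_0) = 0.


Tangent line at P: 13*x - 57*y - 184 = 0.

Step 1: f(1, -3) = 0, so P lies on C.
Step 2: partial derivatives
  f_x(x, y) = -3*x**2 - 4*x*y - 4*x + y**2 - 1, f_y(x, y) = -2*x**2 + 2*x*y - 6*y**2 - 2*y - 1.
  f_x(P) = 13, f_y(P) = -57 (gradient nonzero, so P is smooth).
Step 3: tangent line at P: 13·(x − 1) + -57·(y − -3) = 0.
Expanding: 13*x - 57*y - 184 = 0.


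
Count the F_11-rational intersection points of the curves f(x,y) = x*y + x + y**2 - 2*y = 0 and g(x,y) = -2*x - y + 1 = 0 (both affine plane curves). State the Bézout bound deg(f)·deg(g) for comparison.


Common zeros: {(2, 8), (8, 7)}; count = 2; Bézout bound = 2.

deg(f) = 2, deg(g) = 1, so Bézout bound = 2.
Scan x ∈ F_11. For each x, list the y ∈ F_11 with f(x, y) ≡ 0 and those with g(x, y) ≡ 0 (mod 11); the common zeros in that column are the intersection.
  x = 0: f ≡ 0 at y ∈ {0, 2}; g ≡ 0 at y ∈ {1}; common: ∅.
  x = 1: f ≡ 0 at y ∈ ∅; g ≡ 0 at y ∈ {10}; common: ∅.
  x = 2: f ≡ 0 at y ∈ {3, 8}; g ≡ 0 at y ∈ {8}; common: {8}.
  x = 3: f ≡ 0 at y ∈ {5}; g ≡ 0 at y ∈ {6}; common: ∅.
  x = 4: f ≡ 0 at y ∈ ∅; g ≡ 0 at y ∈ {4}; common: ∅.
  x = 5: f ≡ 0 at y ∈ {4}; g ≡ 0 at y ∈ {2}; common: ∅.
  x = 6: f ≡ 0 at y ∈ {1, 6}; g ≡ 0 at y ∈ {0}; common: ∅.
  x = 7: f ≡ 0 at y ∈ ∅; g ≡ 0 at y ∈ {9}; common: ∅.
  x = 8: f ≡ 0 at y ∈ {7, 9}; g ≡ 0 at y ∈ {7}; common: {7}.
  x = 9: f ≡ 0 at y ∈ ∅; g ≡ 0 at y ∈ {5}; common: ∅.
  x = 10: f ≡ 0 at y ∈ ∅; g ≡ 0 at y ∈ {3}; common: ∅.
Collecting: common zeros = {(2, 8), (8, 7)}, so the count is 2.
Comparison with the Bézout bound: 2 ≤ 2 = deg(f)·deg(g), as expected for curves with no common component (the bound is attained).
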